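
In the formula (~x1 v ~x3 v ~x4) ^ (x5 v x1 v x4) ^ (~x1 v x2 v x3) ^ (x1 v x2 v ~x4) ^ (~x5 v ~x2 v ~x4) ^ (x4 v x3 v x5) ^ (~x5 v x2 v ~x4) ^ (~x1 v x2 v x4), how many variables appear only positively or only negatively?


A pure literal appears in only one polarity across all clauses.
No pure literals found.
Count = 0.

0


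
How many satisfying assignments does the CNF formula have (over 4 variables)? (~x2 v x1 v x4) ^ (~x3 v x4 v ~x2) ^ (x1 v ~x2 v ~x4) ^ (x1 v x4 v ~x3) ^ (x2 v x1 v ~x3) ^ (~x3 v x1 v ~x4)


Enumerate all 16 truth assignments over 4 variables.
Test each against every clause.
Satisfying assignments found: 9.

9


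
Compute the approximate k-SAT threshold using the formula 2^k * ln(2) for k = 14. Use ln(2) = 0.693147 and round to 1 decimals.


Using the asymptotic formula: threshold ~ 2^k * ln(2).
2^14 = 16384.
16384 * 0.693147 = 11356.5.

11356.5


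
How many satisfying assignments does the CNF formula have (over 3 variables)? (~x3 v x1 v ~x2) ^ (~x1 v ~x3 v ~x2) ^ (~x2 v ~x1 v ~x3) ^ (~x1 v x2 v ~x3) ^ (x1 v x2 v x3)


Enumerate all 8 truth assignments over 3 variables.
Test each against every clause.
Satisfying assignments found: 4.

4


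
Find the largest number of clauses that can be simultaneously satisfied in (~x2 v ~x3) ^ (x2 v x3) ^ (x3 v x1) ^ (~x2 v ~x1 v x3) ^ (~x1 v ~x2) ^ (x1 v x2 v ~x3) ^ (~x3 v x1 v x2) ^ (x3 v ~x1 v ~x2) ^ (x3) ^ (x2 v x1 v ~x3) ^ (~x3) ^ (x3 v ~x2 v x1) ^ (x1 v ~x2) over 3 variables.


Enumerate all 8 truth assignments.
For each, count how many of the 13 clauses are satisfied.
The formula is not fully satisfiable, so the maximum is below 13.
Maximum simultaneously satisfiable clauses = 12.

12


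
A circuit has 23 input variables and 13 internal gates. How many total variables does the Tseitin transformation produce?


The Tseitin transformation introduces one auxiliary variable per gate.
Total variables = inputs + gates = 23 + 13 = 36.

36


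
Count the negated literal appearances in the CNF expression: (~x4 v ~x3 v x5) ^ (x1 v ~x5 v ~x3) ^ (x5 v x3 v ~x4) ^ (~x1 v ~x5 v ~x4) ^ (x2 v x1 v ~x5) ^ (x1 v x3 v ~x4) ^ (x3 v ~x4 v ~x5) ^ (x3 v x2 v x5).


Scan each clause for negated literals.
Clause 1: 2 negative; Clause 2: 2 negative; Clause 3: 1 negative; Clause 4: 3 negative; Clause 5: 1 negative; Clause 6: 1 negative; Clause 7: 2 negative; Clause 8: 0 negative.
Total negative literal occurrences = 12.

12


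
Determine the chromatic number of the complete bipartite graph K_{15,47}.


K_{15,47} is bipartite by definition: the two parts are independent sets, with every edge crossing between them.
Color all vertices in one part with color 1 and all vertices in the other part with color 2.
Since the graph has at least one edge, one color does not suffice.
Chromatic number = 2.

2


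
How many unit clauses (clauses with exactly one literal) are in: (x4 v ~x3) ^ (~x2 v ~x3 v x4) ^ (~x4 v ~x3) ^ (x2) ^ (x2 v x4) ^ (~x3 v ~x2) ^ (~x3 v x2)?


A unit clause contains exactly one literal.
Unit clauses found: (x2).
Count = 1.

1


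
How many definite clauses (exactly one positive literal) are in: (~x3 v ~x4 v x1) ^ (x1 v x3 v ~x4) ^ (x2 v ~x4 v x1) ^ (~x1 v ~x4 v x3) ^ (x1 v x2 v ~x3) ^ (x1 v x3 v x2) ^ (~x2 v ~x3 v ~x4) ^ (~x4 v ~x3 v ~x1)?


A definite clause has exactly one positive literal.
Clause 1: 1 positive -> definite
Clause 2: 2 positive -> not definite
Clause 3: 2 positive -> not definite
Clause 4: 1 positive -> definite
Clause 5: 2 positive -> not definite
Clause 6: 3 positive -> not definite
Clause 7: 0 positive -> not definite
Clause 8: 0 positive -> not definite
Definite clause count = 2.

2


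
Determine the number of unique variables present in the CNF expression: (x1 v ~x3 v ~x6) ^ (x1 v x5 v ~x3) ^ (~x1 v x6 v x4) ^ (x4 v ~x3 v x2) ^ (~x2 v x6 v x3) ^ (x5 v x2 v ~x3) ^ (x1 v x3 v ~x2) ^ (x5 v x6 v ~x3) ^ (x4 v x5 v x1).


Identify each distinct variable in the formula.
Variables found: x1, x2, x3, x4, x5, x6.
Total distinct variables = 6.

6


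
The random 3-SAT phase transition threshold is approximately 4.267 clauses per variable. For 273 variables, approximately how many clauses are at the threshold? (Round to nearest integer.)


The 3-SAT phase transition occurs at approximately 4.267 clauses per variable.
m = 4.267 * 273 = 1164.891.
Rounded to nearest integer: 1165.

1165


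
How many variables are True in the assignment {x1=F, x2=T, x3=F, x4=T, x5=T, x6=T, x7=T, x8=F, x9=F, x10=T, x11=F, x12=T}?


The weight is the number of variables assigned True.
True variables: x2, x4, x5, x6, x7, x10, x12.
Weight = 7.

7


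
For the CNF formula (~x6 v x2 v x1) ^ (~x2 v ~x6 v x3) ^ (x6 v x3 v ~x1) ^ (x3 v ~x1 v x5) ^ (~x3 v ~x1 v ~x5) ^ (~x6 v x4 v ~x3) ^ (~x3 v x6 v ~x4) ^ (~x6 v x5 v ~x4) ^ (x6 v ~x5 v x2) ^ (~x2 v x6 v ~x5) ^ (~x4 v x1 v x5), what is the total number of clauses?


Each group enclosed in parentheses joined by ^ is one clause.
Counting the conjuncts: 11 clauses.

11


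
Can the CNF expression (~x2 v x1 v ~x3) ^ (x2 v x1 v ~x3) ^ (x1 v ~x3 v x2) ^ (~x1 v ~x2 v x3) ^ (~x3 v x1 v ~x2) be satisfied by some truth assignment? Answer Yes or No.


Check all 8 possible truth assignments.
Number of satisfying assignments found: 5.
The formula is satisfiable.

Yes


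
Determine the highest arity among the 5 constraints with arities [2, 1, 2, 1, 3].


The arities are: 2, 1, 2, 1, 3.
Scan for the maximum value.
Maximum arity = 3.

3


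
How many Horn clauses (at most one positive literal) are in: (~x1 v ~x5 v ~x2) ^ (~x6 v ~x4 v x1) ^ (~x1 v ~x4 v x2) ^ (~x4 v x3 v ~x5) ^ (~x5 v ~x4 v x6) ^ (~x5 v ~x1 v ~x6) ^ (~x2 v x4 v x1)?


A Horn clause has at most one positive literal.
Clause 1: 0 positive lit(s) -> Horn
Clause 2: 1 positive lit(s) -> Horn
Clause 3: 1 positive lit(s) -> Horn
Clause 4: 1 positive lit(s) -> Horn
Clause 5: 1 positive lit(s) -> Horn
Clause 6: 0 positive lit(s) -> Horn
Clause 7: 2 positive lit(s) -> not Horn
Total Horn clauses = 6.

6


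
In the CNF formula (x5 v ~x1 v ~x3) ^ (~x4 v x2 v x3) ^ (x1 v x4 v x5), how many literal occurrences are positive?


Scan each clause for unnegated literals.
Clause 1: 1 positive; Clause 2: 2 positive; Clause 3: 3 positive.
Total positive literal occurrences = 6.

6


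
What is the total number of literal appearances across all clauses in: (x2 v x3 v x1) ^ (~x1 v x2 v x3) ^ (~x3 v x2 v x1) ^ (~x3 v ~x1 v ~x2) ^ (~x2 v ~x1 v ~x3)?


Clause lengths: 3, 3, 3, 3, 3.
Sum = 3 + 3 + 3 + 3 + 3 = 15.

15


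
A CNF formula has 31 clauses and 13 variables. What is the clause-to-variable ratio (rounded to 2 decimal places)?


Clause-to-variable ratio = clauses / variables.
31 / 13 = 2.38.

2.38


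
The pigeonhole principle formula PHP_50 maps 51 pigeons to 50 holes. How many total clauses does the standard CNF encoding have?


The PHP encoding has two parts:
1) At-least-one-hole clauses: 51 (one per pigeon, each with 50 literals).
2) At-most-one-pigeon-per-hole clauses: 50 holes * C(51,2) = 50 * 1275 = 63750.
Total clauses = 51 + 63750 = 63801.

63801


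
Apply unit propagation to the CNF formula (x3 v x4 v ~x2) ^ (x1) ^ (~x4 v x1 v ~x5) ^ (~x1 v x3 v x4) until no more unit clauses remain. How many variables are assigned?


Unit propagation repeatedly assigns the literal in any unit clause, then simplifies.
Assignments in order: x1 = T.
No further unit clauses remain.
Total variables assigned = 1.

1


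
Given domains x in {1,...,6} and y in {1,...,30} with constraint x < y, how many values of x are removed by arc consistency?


For the constraint x < y, x needs a supporting value in y's domain.
x can be at most 29 (one less than y's maximum).
Valid x values from domain: 6 out of 6.
Pruned = 6 - 6 = 0.

0


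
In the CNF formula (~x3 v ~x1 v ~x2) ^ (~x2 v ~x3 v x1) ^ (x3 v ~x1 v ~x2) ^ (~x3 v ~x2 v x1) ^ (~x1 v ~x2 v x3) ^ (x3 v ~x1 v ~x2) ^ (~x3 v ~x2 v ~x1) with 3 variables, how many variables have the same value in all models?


Find all satisfying assignments: 5 model(s).
Check which variables have the same value in every model.
No variable is fixed across all models.
Backbone size = 0.

0


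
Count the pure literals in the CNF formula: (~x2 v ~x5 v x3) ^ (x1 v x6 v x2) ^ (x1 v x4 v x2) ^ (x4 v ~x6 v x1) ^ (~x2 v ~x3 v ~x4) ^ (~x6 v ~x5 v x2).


A pure literal appears in only one polarity across all clauses.
Pure literals: x1 (positive only), x5 (negative only).
Count = 2.

2


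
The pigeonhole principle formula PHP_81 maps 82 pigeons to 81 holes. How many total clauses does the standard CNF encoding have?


The PHP encoding has two parts:
1) At-least-one-hole clauses: 82 (one per pigeon, each with 81 literals).
2) At-most-one-pigeon-per-hole clauses: 81 holes * C(82,2) = 81 * 3321 = 269001.
Total clauses = 82 + 269001 = 269083.

269083


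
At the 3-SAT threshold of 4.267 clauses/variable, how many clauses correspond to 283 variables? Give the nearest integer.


The 3-SAT phase transition occurs at approximately 4.267 clauses per variable.
m = 4.267 * 283 = 1207.561.
Rounded to nearest integer: 1208.

1208


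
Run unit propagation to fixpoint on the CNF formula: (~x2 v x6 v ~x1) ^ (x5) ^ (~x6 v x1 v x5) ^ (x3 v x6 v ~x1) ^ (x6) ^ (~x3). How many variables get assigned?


Unit propagation repeatedly assigns the literal in any unit clause, then simplifies.
Assignments in order: x5 = T, x6 = T, x3 = F.
No further unit clauses remain.
Total variables assigned = 3.

3


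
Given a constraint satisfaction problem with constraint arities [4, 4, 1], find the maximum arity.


The arities are: 4, 4, 1.
Scan for the maximum value.
Maximum arity = 4.

4


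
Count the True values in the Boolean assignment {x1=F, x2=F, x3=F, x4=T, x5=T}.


The weight is the number of variables assigned True.
True variables: x4, x5.
Weight = 2.

2


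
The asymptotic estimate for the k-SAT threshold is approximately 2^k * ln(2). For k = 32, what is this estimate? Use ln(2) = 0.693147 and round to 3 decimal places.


Using the asymptotic formula: threshold ~ 2^k * ln(2).
2^32 = 4294967296.
4294967296 * 0.693147 = 2977043696.321.

2977043696.321


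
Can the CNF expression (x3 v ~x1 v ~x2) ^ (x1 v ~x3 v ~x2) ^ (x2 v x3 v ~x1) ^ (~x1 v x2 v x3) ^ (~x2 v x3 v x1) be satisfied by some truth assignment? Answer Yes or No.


Check all 8 possible truth assignments.
Number of satisfying assignments found: 4.
The formula is satisfiable.

Yes


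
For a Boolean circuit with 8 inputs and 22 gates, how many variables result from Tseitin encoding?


The Tseitin transformation introduces one auxiliary variable per gate.
Total variables = inputs + gates = 8 + 22 = 30.

30


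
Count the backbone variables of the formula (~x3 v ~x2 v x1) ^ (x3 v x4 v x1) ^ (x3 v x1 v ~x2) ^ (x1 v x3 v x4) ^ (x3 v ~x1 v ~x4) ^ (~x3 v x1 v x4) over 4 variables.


Find all satisfying assignments: 8 model(s).
Check which variables have the same value in every model.
No variable is fixed across all models.
Backbone size = 0.

0


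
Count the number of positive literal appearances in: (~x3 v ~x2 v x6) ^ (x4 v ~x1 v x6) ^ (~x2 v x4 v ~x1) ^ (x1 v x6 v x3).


Scan each clause for unnegated literals.
Clause 1: 1 positive; Clause 2: 2 positive; Clause 3: 1 positive; Clause 4: 3 positive.
Total positive literal occurrences = 7.

7


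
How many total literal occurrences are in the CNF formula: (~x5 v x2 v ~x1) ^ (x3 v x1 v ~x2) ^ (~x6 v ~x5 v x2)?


Clause lengths: 3, 3, 3.
Sum = 3 + 3 + 3 = 9.

9


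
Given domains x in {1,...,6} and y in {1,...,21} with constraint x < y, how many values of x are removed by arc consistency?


For the constraint x < y, x needs a supporting value in y's domain.
x can be at most 20 (one less than y's maximum).
Valid x values from domain: 6 out of 6.
Pruned = 6 - 6 = 0.

0


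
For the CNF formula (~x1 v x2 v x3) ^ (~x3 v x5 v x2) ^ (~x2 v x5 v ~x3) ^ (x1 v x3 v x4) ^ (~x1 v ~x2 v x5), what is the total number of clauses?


Each group enclosed in parentheses joined by ^ is one clause.
Counting the conjuncts: 5 clauses.

5


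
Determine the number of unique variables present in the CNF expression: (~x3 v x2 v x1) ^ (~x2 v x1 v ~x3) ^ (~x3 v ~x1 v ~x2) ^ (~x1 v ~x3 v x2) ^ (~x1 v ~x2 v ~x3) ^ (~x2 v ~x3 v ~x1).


Identify each distinct variable in the formula.
Variables found: x1, x2, x3.
Total distinct variables = 3.

3


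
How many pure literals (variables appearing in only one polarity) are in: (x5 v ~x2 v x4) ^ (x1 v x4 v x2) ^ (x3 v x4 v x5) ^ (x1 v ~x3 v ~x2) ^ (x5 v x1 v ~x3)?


A pure literal appears in only one polarity across all clauses.
Pure literals: x1 (positive only), x4 (positive only), x5 (positive only).
Count = 3.

3


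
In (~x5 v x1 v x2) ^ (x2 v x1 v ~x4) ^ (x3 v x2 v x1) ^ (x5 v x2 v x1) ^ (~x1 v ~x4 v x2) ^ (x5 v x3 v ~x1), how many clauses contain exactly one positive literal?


A definite clause has exactly one positive literal.
Clause 1: 2 positive -> not definite
Clause 2: 2 positive -> not definite
Clause 3: 3 positive -> not definite
Clause 4: 3 positive -> not definite
Clause 5: 1 positive -> definite
Clause 6: 2 positive -> not definite
Definite clause count = 1.

1


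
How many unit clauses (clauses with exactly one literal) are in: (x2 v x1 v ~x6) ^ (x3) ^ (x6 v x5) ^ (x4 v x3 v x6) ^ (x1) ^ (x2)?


A unit clause contains exactly one literal.
Unit clauses found: (x3), (x1), (x2).
Count = 3.

3


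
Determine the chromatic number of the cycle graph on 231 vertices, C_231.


An odd cycle cannot be 2-colored: alternating two colors around the cycle returns to the start with a conflict.
Since 231 is odd, three colors are required (and three suffice).
Chromatic number = 3.

3


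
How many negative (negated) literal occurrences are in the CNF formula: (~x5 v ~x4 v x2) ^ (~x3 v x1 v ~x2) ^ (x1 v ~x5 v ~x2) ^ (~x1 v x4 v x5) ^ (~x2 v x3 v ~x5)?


Scan each clause for negated literals.
Clause 1: 2 negative; Clause 2: 2 negative; Clause 3: 2 negative; Clause 4: 1 negative; Clause 5: 2 negative.
Total negative literal occurrences = 9.

9


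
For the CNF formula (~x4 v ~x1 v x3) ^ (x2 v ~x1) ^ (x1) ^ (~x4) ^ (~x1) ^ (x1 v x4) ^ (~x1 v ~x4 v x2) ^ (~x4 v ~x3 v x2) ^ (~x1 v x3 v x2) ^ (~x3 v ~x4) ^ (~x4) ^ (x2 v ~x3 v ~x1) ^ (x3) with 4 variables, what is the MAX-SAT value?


Enumerate all 16 truth assignments.
For each, count how many of the 13 clauses are satisfied.
The formula is not fully satisfiable, so the maximum is below 13.
Maximum simultaneously satisfiable clauses = 12.

12


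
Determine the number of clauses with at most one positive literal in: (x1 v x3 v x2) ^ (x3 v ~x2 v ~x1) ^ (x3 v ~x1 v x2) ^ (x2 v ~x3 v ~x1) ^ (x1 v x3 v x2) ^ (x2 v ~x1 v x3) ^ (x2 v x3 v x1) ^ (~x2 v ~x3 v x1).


A Horn clause has at most one positive literal.
Clause 1: 3 positive lit(s) -> not Horn
Clause 2: 1 positive lit(s) -> Horn
Clause 3: 2 positive lit(s) -> not Horn
Clause 4: 1 positive lit(s) -> Horn
Clause 5: 3 positive lit(s) -> not Horn
Clause 6: 2 positive lit(s) -> not Horn
Clause 7: 3 positive lit(s) -> not Horn
Clause 8: 1 positive lit(s) -> Horn
Total Horn clauses = 3.

3


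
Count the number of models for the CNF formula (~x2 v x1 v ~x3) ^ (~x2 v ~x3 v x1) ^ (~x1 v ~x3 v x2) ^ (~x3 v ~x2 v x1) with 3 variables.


Enumerate all 8 truth assignments over 3 variables.
Test each against every clause.
Satisfying assignments found: 6.

6


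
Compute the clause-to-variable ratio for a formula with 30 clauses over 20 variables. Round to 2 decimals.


Clause-to-variable ratio = clauses / variables.
30 / 20 = 1.5.

1.5


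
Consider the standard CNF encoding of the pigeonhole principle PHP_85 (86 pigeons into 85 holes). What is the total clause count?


The PHP encoding has two parts:
1) At-least-one-hole clauses: 86 (one per pigeon, each with 85 literals).
2) At-most-one-pigeon-per-hole clauses: 85 holes * C(86,2) = 85 * 3655 = 310675.
Total clauses = 86 + 310675 = 310761.

310761


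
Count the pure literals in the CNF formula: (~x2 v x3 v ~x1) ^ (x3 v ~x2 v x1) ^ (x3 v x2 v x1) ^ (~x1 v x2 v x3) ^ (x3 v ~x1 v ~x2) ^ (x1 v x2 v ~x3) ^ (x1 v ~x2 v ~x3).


A pure literal appears in only one polarity across all clauses.
No pure literals found.
Count = 0.

0


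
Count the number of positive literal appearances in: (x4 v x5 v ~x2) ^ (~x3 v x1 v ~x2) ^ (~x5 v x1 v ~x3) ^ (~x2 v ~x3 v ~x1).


Scan each clause for unnegated literals.
Clause 1: 2 positive; Clause 2: 1 positive; Clause 3: 1 positive; Clause 4: 0 positive.
Total positive literal occurrences = 4.

4


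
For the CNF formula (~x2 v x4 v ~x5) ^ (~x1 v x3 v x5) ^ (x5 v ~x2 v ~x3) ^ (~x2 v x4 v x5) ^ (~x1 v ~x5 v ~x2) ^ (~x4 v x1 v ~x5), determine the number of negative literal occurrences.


Scan each clause for negated literals.
Clause 1: 2 negative; Clause 2: 1 negative; Clause 3: 2 negative; Clause 4: 1 negative; Clause 5: 3 negative; Clause 6: 2 negative.
Total negative literal occurrences = 11.

11


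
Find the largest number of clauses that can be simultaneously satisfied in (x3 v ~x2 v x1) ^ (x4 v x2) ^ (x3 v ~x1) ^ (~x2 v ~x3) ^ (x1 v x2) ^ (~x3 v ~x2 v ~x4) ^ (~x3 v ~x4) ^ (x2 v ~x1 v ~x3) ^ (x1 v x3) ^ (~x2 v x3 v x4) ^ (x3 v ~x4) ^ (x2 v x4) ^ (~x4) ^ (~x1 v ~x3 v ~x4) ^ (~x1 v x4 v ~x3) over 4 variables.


Enumerate all 16 truth assignments.
For each, count how many of the 15 clauses are satisfied.
The formula is not fully satisfiable, so the maximum is below 15.
Maximum simultaneously satisfiable clauses = 14.

14


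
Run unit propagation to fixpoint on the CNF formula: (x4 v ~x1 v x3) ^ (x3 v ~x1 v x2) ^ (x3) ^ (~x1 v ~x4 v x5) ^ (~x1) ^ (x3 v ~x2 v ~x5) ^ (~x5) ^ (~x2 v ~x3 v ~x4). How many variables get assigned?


Unit propagation repeatedly assigns the literal in any unit clause, then simplifies.
Assignments in order: x3 = T, x1 = F, x5 = F.
No further unit clauses remain.
Total variables assigned = 3.

3


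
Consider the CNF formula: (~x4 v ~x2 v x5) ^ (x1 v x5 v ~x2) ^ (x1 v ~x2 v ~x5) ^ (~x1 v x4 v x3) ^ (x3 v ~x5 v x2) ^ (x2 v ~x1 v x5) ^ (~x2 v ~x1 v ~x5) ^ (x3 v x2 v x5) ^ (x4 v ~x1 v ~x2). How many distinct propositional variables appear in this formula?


Identify each distinct variable in the formula.
Variables found: x1, x2, x3, x4, x5.
Total distinct variables = 5.

5


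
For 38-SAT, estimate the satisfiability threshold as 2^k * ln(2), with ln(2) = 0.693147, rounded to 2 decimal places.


Using the asymptotic formula: threshold ~ 2^k * ln(2).
2^38 = 274877906944.
274877906944 * 0.693147 = 190530796564.51.

190530796564.51


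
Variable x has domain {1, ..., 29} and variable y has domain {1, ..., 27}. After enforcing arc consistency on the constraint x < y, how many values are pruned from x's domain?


For the constraint x < y, x needs a supporting value in y's domain.
x can be at most 26 (one less than y's maximum).
Valid x values from domain: 26 out of 29.
Pruned = 29 - 26 = 3.

3


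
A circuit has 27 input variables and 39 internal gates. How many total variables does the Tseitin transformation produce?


The Tseitin transformation introduces one auxiliary variable per gate.
Total variables = inputs + gates = 27 + 39 = 66.

66


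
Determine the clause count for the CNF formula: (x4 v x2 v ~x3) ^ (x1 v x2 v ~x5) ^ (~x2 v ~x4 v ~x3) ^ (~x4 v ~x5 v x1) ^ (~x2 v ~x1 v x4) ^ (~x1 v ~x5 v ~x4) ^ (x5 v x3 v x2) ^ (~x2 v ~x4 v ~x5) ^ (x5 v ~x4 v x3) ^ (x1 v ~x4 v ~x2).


Each group enclosed in parentheses joined by ^ is one clause.
Counting the conjuncts: 10 clauses.

10


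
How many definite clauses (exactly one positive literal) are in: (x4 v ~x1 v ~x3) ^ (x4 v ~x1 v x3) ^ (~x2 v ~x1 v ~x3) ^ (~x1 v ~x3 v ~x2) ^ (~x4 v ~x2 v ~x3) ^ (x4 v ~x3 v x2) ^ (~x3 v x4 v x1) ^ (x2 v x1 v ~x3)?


A definite clause has exactly one positive literal.
Clause 1: 1 positive -> definite
Clause 2: 2 positive -> not definite
Clause 3: 0 positive -> not definite
Clause 4: 0 positive -> not definite
Clause 5: 0 positive -> not definite
Clause 6: 2 positive -> not definite
Clause 7: 2 positive -> not definite
Clause 8: 2 positive -> not definite
Definite clause count = 1.

1


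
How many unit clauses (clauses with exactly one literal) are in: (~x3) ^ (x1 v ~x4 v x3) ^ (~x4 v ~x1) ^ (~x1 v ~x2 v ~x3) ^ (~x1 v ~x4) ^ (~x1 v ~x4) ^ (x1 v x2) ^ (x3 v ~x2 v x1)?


A unit clause contains exactly one literal.
Unit clauses found: (~x3).
Count = 1.

1


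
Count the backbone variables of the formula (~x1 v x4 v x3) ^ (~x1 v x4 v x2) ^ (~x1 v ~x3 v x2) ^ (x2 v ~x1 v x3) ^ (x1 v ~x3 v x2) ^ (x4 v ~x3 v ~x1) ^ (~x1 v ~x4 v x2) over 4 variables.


Find all satisfying assignments: 8 model(s).
Check which variables have the same value in every model.
No variable is fixed across all models.
Backbone size = 0.

0


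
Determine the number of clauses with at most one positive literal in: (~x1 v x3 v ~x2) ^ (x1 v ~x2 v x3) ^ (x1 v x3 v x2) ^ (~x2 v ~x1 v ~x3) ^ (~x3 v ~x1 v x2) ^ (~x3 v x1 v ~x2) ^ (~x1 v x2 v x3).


A Horn clause has at most one positive literal.
Clause 1: 1 positive lit(s) -> Horn
Clause 2: 2 positive lit(s) -> not Horn
Clause 3: 3 positive lit(s) -> not Horn
Clause 4: 0 positive lit(s) -> Horn
Clause 5: 1 positive lit(s) -> Horn
Clause 6: 1 positive lit(s) -> Horn
Clause 7: 2 positive lit(s) -> not Horn
Total Horn clauses = 4.

4


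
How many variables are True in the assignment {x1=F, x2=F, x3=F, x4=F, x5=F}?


The weight is the number of variables assigned True.
True variables: none.
Weight = 0.

0


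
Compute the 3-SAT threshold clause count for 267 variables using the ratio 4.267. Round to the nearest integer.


The 3-SAT phase transition occurs at approximately 4.267 clauses per variable.
m = 4.267 * 267 = 1139.289.
Rounded to nearest integer: 1139.

1139


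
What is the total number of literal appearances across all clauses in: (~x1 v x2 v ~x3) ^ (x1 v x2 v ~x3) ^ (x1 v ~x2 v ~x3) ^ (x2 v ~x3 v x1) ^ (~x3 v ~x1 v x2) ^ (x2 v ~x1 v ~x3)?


Clause lengths: 3, 3, 3, 3, 3, 3.
Sum = 3 + 3 + 3 + 3 + 3 + 3 = 18.

18


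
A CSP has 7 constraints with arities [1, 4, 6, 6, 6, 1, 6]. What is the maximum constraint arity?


The arities are: 1, 4, 6, 6, 6, 1, 6.
Scan for the maximum value.
Maximum arity = 6.

6


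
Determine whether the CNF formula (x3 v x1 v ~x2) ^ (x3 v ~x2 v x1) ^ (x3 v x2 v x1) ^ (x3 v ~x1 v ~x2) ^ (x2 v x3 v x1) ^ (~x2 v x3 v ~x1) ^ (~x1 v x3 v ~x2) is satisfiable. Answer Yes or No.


Check all 8 possible truth assignments.
Number of satisfying assignments found: 5.
The formula is satisfiable.

Yes


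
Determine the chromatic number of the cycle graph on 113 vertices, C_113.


An odd cycle cannot be 2-colored: alternating two colors around the cycle returns to the start with a conflict.
Since 113 is odd, three colors are required (and three suffice).
Chromatic number = 3.

3


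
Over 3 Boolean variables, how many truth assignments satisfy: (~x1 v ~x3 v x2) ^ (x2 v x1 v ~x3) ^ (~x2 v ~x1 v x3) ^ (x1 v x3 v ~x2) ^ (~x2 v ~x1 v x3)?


Enumerate all 8 truth assignments over 3 variables.
Test each against every clause.
Satisfying assignments found: 4.

4


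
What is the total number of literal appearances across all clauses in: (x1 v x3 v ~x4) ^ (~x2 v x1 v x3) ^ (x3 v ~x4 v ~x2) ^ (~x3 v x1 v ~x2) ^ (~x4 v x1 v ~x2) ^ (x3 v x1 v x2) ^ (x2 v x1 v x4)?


Clause lengths: 3, 3, 3, 3, 3, 3, 3.
Sum = 3 + 3 + 3 + 3 + 3 + 3 + 3 = 21.

21


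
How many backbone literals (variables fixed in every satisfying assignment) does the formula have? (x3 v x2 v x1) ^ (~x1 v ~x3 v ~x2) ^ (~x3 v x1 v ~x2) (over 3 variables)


Find all satisfying assignments: 5 model(s).
Check which variables have the same value in every model.
No variable is fixed across all models.
Backbone size = 0.

0


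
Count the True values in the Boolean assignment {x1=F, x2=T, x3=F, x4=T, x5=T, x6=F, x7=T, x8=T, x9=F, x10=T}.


The weight is the number of variables assigned True.
True variables: x2, x4, x5, x7, x8, x10.
Weight = 6.

6


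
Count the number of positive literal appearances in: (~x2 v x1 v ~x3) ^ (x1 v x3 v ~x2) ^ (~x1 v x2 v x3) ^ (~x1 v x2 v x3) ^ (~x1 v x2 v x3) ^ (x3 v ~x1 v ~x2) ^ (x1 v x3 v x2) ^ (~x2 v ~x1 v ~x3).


Scan each clause for unnegated literals.
Clause 1: 1 positive; Clause 2: 2 positive; Clause 3: 2 positive; Clause 4: 2 positive; Clause 5: 2 positive; Clause 6: 1 positive; Clause 7: 3 positive; Clause 8: 0 positive.
Total positive literal occurrences = 13.

13


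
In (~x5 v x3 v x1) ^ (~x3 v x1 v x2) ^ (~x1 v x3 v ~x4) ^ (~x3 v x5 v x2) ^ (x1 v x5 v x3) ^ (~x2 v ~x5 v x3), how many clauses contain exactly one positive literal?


A definite clause has exactly one positive literal.
Clause 1: 2 positive -> not definite
Clause 2: 2 positive -> not definite
Clause 3: 1 positive -> definite
Clause 4: 2 positive -> not definite
Clause 5: 3 positive -> not definite
Clause 6: 1 positive -> definite
Definite clause count = 2.

2


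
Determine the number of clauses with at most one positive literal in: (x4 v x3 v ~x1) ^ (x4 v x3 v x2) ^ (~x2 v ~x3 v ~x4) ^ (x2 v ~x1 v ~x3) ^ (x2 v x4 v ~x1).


A Horn clause has at most one positive literal.
Clause 1: 2 positive lit(s) -> not Horn
Clause 2: 3 positive lit(s) -> not Horn
Clause 3: 0 positive lit(s) -> Horn
Clause 4: 1 positive lit(s) -> Horn
Clause 5: 2 positive lit(s) -> not Horn
Total Horn clauses = 2.

2


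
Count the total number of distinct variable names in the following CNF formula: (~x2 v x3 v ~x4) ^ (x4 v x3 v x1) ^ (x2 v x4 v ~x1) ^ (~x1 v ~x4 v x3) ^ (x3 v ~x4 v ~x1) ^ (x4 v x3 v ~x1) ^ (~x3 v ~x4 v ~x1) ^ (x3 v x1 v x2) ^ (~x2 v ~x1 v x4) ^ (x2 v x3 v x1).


Identify each distinct variable in the formula.
Variables found: x1, x2, x3, x4.
Total distinct variables = 4.

4


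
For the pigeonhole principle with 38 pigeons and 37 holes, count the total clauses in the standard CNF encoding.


The PHP encoding has two parts:
1) At-least-one-hole clauses: 38 (one per pigeon, each with 37 literals).
2) At-most-one-pigeon-per-hole clauses: 37 holes * C(38,2) = 37 * 703 = 26011.
Total clauses = 38 + 26011 = 26049.

26049


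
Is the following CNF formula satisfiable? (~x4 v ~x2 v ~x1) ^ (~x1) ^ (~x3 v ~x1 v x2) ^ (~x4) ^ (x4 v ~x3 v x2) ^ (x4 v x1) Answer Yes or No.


Check all 16 possible truth assignments.
Number of satisfying assignments found: 0.
The formula is unsatisfiable.

No


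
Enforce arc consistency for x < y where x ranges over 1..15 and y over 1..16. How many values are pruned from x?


For the constraint x < y, x needs a supporting value in y's domain.
x can be at most 15 (one less than y's maximum).
Valid x values from domain: 15 out of 15.
Pruned = 15 - 15 = 0.

0


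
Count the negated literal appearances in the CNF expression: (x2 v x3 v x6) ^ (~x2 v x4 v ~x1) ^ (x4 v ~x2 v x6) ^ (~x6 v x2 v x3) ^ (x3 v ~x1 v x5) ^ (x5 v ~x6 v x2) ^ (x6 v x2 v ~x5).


Scan each clause for negated literals.
Clause 1: 0 negative; Clause 2: 2 negative; Clause 3: 1 negative; Clause 4: 1 negative; Clause 5: 1 negative; Clause 6: 1 negative; Clause 7: 1 negative.
Total negative literal occurrences = 7.

7


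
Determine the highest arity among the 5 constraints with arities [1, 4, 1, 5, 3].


The arities are: 1, 4, 1, 5, 3.
Scan for the maximum value.
Maximum arity = 5.

5


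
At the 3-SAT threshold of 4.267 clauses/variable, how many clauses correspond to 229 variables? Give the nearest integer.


The 3-SAT phase transition occurs at approximately 4.267 clauses per variable.
m = 4.267 * 229 = 977.143.
Rounded to nearest integer: 977.

977


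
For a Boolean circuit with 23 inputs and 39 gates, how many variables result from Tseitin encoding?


The Tseitin transformation introduces one auxiliary variable per gate.
Total variables = inputs + gates = 23 + 39 = 62.

62


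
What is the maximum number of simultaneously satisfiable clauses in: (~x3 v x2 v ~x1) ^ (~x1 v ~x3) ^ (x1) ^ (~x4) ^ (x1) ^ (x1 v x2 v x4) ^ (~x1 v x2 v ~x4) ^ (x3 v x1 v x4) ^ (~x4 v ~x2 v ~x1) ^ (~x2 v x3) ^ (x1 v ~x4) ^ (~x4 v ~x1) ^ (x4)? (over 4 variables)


Enumerate all 16 truth assignments.
For each, count how many of the 13 clauses are satisfied.
The formula is not fully satisfiable, so the maximum is below 13.
Maximum simultaneously satisfiable clauses = 12.

12


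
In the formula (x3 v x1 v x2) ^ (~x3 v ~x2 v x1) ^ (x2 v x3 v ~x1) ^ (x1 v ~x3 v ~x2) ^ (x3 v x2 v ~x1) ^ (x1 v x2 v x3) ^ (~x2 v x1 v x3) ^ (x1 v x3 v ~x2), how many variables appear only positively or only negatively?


A pure literal appears in only one polarity across all clauses.
No pure literals found.
Count = 0.

0


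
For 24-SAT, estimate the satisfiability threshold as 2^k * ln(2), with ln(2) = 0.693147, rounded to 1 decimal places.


Using the asymptotic formula: threshold ~ 2^k * ln(2).
2^24 = 16777216.
16777216 * 0.693147 = 11629076.9.

11629076.9


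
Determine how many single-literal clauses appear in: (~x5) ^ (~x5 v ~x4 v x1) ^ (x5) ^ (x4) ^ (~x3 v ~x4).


A unit clause contains exactly one literal.
Unit clauses found: (~x5), (x5), (x4).
Count = 3.

3


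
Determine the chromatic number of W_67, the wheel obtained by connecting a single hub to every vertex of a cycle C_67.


W_67 consists of the cycle C_67 together with a hub vertex adjacent to every cycle vertex.
The cycle C_67 needs 3 colors (odd cycle -> 3).
The hub is adjacent to every cycle vertex, so it must receive a new color distinct from all of them.
Chromatic number = 3 + 1 = 4.

4


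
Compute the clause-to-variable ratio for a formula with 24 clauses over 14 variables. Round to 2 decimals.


Clause-to-variable ratio = clauses / variables.
24 / 14 = 1.71.

1.71


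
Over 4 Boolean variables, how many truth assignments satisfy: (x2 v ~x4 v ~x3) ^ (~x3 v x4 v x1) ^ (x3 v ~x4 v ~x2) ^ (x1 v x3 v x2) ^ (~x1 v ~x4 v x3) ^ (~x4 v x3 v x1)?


Enumerate all 16 truth assignments over 4 variables.
Test each against every clause.
Satisfying assignments found: 7.

7


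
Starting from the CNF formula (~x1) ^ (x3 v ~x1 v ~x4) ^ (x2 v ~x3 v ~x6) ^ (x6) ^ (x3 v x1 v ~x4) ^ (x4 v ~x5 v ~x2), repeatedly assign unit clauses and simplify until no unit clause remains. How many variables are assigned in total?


Unit propagation repeatedly assigns the literal in any unit clause, then simplifies.
Assignments in order: x1 = F, x6 = T.
No further unit clauses remain.
Total variables assigned = 2.

2


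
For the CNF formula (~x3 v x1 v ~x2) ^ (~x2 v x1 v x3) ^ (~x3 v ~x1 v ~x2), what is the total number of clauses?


Each group enclosed in parentheses joined by ^ is one clause.
Counting the conjuncts: 3 clauses.

3


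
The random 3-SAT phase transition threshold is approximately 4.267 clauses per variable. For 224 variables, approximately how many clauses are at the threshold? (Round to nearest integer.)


The 3-SAT phase transition occurs at approximately 4.267 clauses per variable.
m = 4.267 * 224 = 955.808.
Rounded to nearest integer: 956.

956


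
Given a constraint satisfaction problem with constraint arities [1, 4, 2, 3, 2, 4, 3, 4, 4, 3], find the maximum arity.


The arities are: 1, 4, 2, 3, 2, 4, 3, 4, 4, 3.
Scan for the maximum value.
Maximum arity = 4.

4


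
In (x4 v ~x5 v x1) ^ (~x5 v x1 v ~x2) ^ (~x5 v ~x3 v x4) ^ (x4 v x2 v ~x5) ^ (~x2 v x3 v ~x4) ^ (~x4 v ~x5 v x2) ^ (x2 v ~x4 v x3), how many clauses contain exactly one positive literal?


A definite clause has exactly one positive literal.
Clause 1: 2 positive -> not definite
Clause 2: 1 positive -> definite
Clause 3: 1 positive -> definite
Clause 4: 2 positive -> not definite
Clause 5: 1 positive -> definite
Clause 6: 1 positive -> definite
Clause 7: 2 positive -> not definite
Definite clause count = 4.

4


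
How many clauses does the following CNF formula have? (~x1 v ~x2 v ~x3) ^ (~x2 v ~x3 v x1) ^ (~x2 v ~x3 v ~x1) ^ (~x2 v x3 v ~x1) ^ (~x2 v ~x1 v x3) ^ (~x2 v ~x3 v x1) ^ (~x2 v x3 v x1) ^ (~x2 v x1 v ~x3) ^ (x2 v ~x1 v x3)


Each group enclosed in parentheses joined by ^ is one clause.
Counting the conjuncts: 9 clauses.

9


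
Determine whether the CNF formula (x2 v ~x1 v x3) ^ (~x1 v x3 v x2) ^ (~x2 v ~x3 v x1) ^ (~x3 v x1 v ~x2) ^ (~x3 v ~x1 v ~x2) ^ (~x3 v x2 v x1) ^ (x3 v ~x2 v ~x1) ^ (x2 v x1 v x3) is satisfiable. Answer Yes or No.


Check all 8 possible truth assignments.
Number of satisfying assignments found: 2.
The formula is satisfiable.

Yes


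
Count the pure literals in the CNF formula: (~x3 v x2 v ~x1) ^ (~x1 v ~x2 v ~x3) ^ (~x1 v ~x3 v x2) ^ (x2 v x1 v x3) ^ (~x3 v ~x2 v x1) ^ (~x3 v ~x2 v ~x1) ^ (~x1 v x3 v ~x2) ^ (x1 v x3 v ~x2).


A pure literal appears in only one polarity across all clauses.
No pure literals found.
Count = 0.

0


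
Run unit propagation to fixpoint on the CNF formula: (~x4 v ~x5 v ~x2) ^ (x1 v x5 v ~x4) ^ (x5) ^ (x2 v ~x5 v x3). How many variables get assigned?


Unit propagation repeatedly assigns the literal in any unit clause, then simplifies.
Assignments in order: x5 = T.
No further unit clauses remain.
Total variables assigned = 1.

1


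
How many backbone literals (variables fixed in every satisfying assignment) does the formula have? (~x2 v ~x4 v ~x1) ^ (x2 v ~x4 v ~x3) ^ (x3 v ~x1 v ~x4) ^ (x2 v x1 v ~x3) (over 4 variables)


Find all satisfying assignments: 10 model(s).
Check which variables have the same value in every model.
No variable is fixed across all models.
Backbone size = 0.

0


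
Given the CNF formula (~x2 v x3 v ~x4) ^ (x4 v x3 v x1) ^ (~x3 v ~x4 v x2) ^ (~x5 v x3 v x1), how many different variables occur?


Identify each distinct variable in the formula.
Variables found: x1, x2, x3, x4, x5.
Total distinct variables = 5.

5


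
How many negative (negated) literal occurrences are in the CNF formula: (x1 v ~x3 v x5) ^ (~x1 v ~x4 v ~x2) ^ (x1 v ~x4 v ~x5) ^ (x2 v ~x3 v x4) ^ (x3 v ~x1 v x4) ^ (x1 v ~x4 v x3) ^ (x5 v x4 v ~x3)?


Scan each clause for negated literals.
Clause 1: 1 negative; Clause 2: 3 negative; Clause 3: 2 negative; Clause 4: 1 negative; Clause 5: 1 negative; Clause 6: 1 negative; Clause 7: 1 negative.
Total negative literal occurrences = 10.

10


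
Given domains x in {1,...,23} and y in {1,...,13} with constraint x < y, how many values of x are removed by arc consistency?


For the constraint x < y, x needs a supporting value in y's domain.
x can be at most 12 (one less than y's maximum).
Valid x values from domain: 12 out of 23.
Pruned = 23 - 12 = 11.

11


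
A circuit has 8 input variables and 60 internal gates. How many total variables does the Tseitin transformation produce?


The Tseitin transformation introduces one auxiliary variable per gate.
Total variables = inputs + gates = 8 + 60 = 68.

68


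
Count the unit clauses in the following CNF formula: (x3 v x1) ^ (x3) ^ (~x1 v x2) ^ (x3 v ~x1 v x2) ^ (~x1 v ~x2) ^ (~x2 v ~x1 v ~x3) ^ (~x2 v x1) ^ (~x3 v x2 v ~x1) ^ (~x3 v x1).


A unit clause contains exactly one literal.
Unit clauses found: (x3).
Count = 1.

1


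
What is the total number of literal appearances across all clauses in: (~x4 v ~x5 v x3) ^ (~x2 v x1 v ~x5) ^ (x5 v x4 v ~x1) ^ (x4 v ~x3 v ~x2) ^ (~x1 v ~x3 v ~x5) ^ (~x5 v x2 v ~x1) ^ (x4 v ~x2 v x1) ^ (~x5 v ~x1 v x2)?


Clause lengths: 3, 3, 3, 3, 3, 3, 3, 3.
Sum = 3 + 3 + 3 + 3 + 3 + 3 + 3 + 3 = 24.

24


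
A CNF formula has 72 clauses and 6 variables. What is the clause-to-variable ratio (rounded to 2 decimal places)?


Clause-to-variable ratio = clauses / variables.
72 / 6 = 12.0.

12.0


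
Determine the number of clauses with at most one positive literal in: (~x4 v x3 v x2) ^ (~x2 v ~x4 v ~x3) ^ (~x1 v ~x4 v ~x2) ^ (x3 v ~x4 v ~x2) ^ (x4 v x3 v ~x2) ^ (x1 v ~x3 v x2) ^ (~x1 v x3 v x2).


A Horn clause has at most one positive literal.
Clause 1: 2 positive lit(s) -> not Horn
Clause 2: 0 positive lit(s) -> Horn
Clause 3: 0 positive lit(s) -> Horn
Clause 4: 1 positive lit(s) -> Horn
Clause 5: 2 positive lit(s) -> not Horn
Clause 6: 2 positive lit(s) -> not Horn
Clause 7: 2 positive lit(s) -> not Horn
Total Horn clauses = 3.

3


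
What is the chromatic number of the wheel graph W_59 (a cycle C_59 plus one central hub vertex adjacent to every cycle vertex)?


W_59 consists of the cycle C_59 together with a hub vertex adjacent to every cycle vertex.
The cycle C_59 needs 3 colors (odd cycle -> 3).
The hub is adjacent to every cycle vertex, so it must receive a new color distinct from all of them.
Chromatic number = 3 + 1 = 4.

4


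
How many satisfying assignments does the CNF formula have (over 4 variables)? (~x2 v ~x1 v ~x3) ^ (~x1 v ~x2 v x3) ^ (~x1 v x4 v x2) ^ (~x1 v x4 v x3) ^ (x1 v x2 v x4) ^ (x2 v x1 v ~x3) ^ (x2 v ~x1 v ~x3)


Enumerate all 16 truth assignments over 4 variables.
Test each against every clause.
Satisfying assignments found: 6.

6


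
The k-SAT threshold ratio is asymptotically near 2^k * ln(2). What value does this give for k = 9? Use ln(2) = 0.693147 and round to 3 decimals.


Using the asymptotic formula: threshold ~ 2^k * ln(2).
2^9 = 512.
512 * 0.693147 = 354.891.

354.891


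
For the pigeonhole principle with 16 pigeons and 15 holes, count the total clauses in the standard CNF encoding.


The PHP encoding has two parts:
1) At-least-one-hole clauses: 16 (one per pigeon, each with 15 literals).
2) At-most-one-pigeon-per-hole clauses: 15 holes * C(16,2) = 15 * 120 = 1800.
Total clauses = 16 + 1800 = 1816.

1816


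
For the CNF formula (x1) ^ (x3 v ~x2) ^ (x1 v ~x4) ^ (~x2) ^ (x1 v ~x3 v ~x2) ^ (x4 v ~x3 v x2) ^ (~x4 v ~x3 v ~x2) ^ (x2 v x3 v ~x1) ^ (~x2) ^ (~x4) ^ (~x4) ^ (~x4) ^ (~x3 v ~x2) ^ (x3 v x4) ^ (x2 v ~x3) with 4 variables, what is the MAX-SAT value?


Enumerate all 16 truth assignments.
For each, count how many of the 15 clauses are satisfied.
The formula is not fully satisfiable, so the maximum is below 15.
Maximum simultaneously satisfiable clauses = 13.

13


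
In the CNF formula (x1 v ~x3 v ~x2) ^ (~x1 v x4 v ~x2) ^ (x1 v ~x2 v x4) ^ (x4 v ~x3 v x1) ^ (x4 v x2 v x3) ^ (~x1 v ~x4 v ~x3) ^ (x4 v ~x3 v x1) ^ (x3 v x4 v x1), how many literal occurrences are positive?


Scan each clause for unnegated literals.
Clause 1: 1 positive; Clause 2: 1 positive; Clause 3: 2 positive; Clause 4: 2 positive; Clause 5: 3 positive; Clause 6: 0 positive; Clause 7: 2 positive; Clause 8: 3 positive.
Total positive literal occurrences = 14.

14


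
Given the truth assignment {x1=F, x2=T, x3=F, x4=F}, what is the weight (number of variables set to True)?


The weight is the number of variables assigned True.
True variables: x2.
Weight = 1.

1


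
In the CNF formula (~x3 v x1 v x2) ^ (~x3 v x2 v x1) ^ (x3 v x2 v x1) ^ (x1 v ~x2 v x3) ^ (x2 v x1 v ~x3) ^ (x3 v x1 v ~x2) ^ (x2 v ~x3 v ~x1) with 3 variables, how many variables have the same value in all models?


Find all satisfying assignments: 4 model(s).
Check which variables have the same value in every model.
No variable is fixed across all models.
Backbone size = 0.

0


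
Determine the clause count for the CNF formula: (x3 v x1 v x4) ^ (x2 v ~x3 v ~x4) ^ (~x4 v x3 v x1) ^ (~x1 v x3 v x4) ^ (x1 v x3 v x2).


Each group enclosed in parentheses joined by ^ is one clause.
Counting the conjuncts: 5 clauses.

5


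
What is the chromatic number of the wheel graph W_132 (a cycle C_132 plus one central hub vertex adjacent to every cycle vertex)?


W_132 consists of the cycle C_132 together with a hub vertex adjacent to every cycle vertex.
The cycle C_132 needs 2 colors (even cycle -> 2).
The hub is adjacent to every cycle vertex, so it must receive a new color distinct from all of them.
Chromatic number = 2 + 1 = 3.

3


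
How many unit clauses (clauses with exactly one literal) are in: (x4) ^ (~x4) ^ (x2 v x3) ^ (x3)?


A unit clause contains exactly one literal.
Unit clauses found: (x4), (~x4), (x3).
Count = 3.

3
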